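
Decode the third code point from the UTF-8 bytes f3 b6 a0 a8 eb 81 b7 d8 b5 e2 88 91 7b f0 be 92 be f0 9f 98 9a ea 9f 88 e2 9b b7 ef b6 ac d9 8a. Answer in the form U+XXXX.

U+0635

Offset 0: leading byte 0xF3 = 11110011 → 4-byte char #1 = F3 B6 A0 A8.
Offset 4: leading byte 0xEB = 11101011 → 3-byte char #2 = EB 81 B7.
Offset 7: leading byte 0xD8 = 11011000 → 2-byte char #3 = D8 B5.
Leading byte 0xD8 = 11011000 matches 110xxxxx → 2-byte sequence.
Byte 1: 0xD8 = 11011000, payload 11000 (5 bits).
Byte 2: 0xB5 = 10110101 (10xxxxxx ✓), payload 110101.
Concatenate: 11000110101 = 0x635 (11 bits → U+0635).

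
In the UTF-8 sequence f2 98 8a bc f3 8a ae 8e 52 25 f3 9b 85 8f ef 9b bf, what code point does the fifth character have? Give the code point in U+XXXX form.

Offset 0: leading byte 0xF2 = 11110010 → 4-byte char #1 = F2 98 8A BC.
Offset 4: leading byte 0xF3 = 11110011 → 4-byte char #2 = F3 8A AE 8E.
Offset 8: leading byte 0x52 = 01010010 → 1-byte char #3 = 52.
Offset 9: leading byte 0x25 = 00100101 → 1-byte char #4 = 25.
Offset 10: leading byte 0xF3 = 11110011 → 4-byte char #5 = F3 9B 85 8F.
Leading byte 0xF3 = 11110011 matches 11110xxx → 4-byte sequence.
Byte 1: 0xF3 = 11110011, payload 011 (3 bits).
Byte 2: 0x9B = 10011011 (10xxxxxx ✓), payload 011011.
Byte 3: 0x85 = 10000101 (10xxxxxx ✓), payload 000101.
Byte 4: 0x8F = 10001111 (10xxxxxx ✓), payload 001111.
Concatenate: 011011011000101001111 = 0xDB14F (21 bits → U+DB14F).

U+DB14F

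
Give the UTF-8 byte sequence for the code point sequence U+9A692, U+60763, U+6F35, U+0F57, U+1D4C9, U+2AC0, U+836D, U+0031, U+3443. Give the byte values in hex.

U+9A692: 4-byte form → F2 9A 9A 92.
U+60763: 4-byte form → F1 A0 9D A3.
U+6F35: 3-byte form → E6 BC B5.
U+0F57: 3-byte form → E0 BD 97.
U+1D4C9: 4-byte form → F0 9D 93 89.
U+2AC0: 3-byte form → E2 AB 80.
U+836D: 3-byte form → E8 8D AD.
U+0031: 1-byte form → 31.
U+3443: 3-byte form → E3 91 83.
Concatenated (28 bytes): F2 9A 9A 92 F1 A0 9D A3 E6 BC B5 E0 BD 97 F0 9D 93 89 E2 AB 80 E8 8D AD 31 E3 91 83.

F2 9A 9A 92 F1 A0 9D A3 E6 BC B5 E0 BD 97 F0 9D 93 89 E2 AB 80 E8 8D AD 31 E3 91 83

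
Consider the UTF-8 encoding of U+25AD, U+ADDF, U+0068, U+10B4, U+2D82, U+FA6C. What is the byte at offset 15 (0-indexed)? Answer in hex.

U+25AD → 3-byte form E2 96 AD at offsets 0–2.
U+ADDF → 3-byte form EA B7 9F at offsets 3–5.
U+0068 → 1-byte form 68 at offsets 6–6.
U+10B4 → 3-byte form E1 82 B4 at offsets 7–9.
U+2D82 → 3-byte form E2 B6 82 at offsets 10–12.
U+FA6C → 3-byte form EF A9 AC at offsets 13–15.
Offset 15 falls in char 6's range; it's byte 3 of EF A9 AC = 0xAC.

0xAC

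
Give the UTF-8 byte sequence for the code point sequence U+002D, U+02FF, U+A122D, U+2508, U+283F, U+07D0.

U+002D: 1-byte form → 2D.
U+02FF: 2-byte form → CB BF.
U+A122D: 4-byte form → F2 A1 88 AD.
U+2508: 3-byte form → E2 94 88.
U+283F: 3-byte form → E2 A0 BF.
U+07D0: 2-byte form → DF 90.
Concatenated (15 bytes): 2D CB BF F2 A1 88 AD E2 94 88 E2 A0 BF DF 90.

2D CB BF F2 A1 88 AD E2 94 88 E2 A0 BF DF 90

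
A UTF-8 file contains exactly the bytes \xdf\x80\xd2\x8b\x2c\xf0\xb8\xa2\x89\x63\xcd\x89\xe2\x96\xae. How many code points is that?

Byte at offset 0: 0xDF = 11011111 → 2-byte char (#1). Advance 2.
Byte at offset 2: 0xD2 = 11010010 → 2-byte char (#2). Advance 2.
Byte at offset 4: 0x2C = 00101100 → 1-byte char (#3). Advance 1.
Byte at offset 5: 0xF0 = 11110000 → 4-byte char (#4). Advance 4.
Byte at offset 9: 0x63 = 01100011 → 1-byte char (#5). Advance 1.
Byte at offset 10: 0xCD = 11001101 → 2-byte char (#6). Advance 2.
Byte at offset 12: 0xE2 = 11100010 → 3-byte char (#7). Advance 3.
Reached end at offset 15 after 7 code points.

7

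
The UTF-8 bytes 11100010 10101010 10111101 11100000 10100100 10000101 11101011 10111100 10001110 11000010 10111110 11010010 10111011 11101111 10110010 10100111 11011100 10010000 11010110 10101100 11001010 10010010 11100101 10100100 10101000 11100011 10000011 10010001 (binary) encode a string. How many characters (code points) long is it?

11

Byte at offset 0: 0xE2 = 11100010 → 3-byte char (#1). Advance 3.
Byte at offset 3: 0xE0 = 11100000 → 3-byte char (#2). Advance 3.
Byte at offset 6: 0xEB = 11101011 → 3-byte char (#3). Advance 3.
Byte at offset 9: 0xC2 = 11000010 → 2-byte char (#4). Advance 2.
Byte at offset 11: 0xD2 = 11010010 → 2-byte char (#5). Advance 2.
Byte at offset 13: 0xEF = 11101111 → 3-byte char (#6). Advance 3.
Byte at offset 16: 0xDC = 11011100 → 2-byte char (#7). Advance 2.
Byte at offset 18: 0xD6 = 11010110 → 2-byte char (#8). Advance 2.
Byte at offset 20: 0xCA = 11001010 → 2-byte char (#9). Advance 2.
Byte at offset 22: 0xE5 = 11100101 → 3-byte char (#10). Advance 3.
Byte at offset 25: 0xE3 = 11100011 → 3-byte char (#11). Advance 3.
Reached end at offset 28 after 11 code points.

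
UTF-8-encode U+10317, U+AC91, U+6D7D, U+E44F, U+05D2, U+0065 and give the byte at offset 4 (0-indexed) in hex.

0xEA

U+10317 → 4-byte form F0 90 8C 97 at offsets 0–3.
U+AC91 → 3-byte form EA B2 91 at offsets 4–6.
Offset 4 falls in char 2's range; it's byte 1 of EA B2 91 = 0xEA.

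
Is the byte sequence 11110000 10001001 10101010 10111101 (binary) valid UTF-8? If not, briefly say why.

Leading byte 0xF0 = 11110000 → 4-byte form.
Continuation bytes all match 10xxxxxx. Payload decodes to 0x9ABD.
But 0x9ABD < 0x10000, the minimum for a 4-byte sequence — this is an overlong encoding.

invalid (overlong encoding)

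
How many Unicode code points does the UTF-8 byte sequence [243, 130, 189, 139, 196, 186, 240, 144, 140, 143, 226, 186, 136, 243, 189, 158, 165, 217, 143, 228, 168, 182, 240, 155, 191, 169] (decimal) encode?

Byte at offset 0: 0xF3 = 11110011 → 4-byte char (#1). Advance 4.
Byte at offset 4: 0xC4 = 11000100 → 2-byte char (#2). Advance 2.
Byte at offset 6: 0xF0 = 11110000 → 4-byte char (#3). Advance 4.
Byte at offset 10: 0xE2 = 11100010 → 3-byte char (#4). Advance 3.
Byte at offset 13: 0xF3 = 11110011 → 4-byte char (#5). Advance 4.
Byte at offset 17: 0xD9 = 11011001 → 2-byte char (#6). Advance 2.
Byte at offset 19: 0xE4 = 11100100 → 3-byte char (#7). Advance 3.
Byte at offset 22: 0xF0 = 11110000 → 4-byte char (#8). Advance 4.
Reached end at offset 26 after 8 code points.

8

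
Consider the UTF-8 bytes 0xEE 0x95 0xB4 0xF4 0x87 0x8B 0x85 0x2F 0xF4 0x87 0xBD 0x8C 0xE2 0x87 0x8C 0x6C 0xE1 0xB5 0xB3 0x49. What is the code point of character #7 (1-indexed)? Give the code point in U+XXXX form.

Offset 0: leading byte 0xEE = 11101110 → 3-byte char #1 = EE 95 B4.
Offset 3: leading byte 0xF4 = 11110100 → 4-byte char #2 = F4 87 8B 85.
Offset 7: leading byte 0x2F = 00101111 → 1-byte char #3 = 2F.
Offset 8: leading byte 0xF4 = 11110100 → 4-byte char #4 = F4 87 BD 8C.
Offset 12: leading byte 0xE2 = 11100010 → 3-byte char #5 = E2 87 8C.
Offset 15: leading byte 0x6C = 01101100 → 1-byte char #6 = 6C.
Offset 16: leading byte 0xE1 = 11100001 → 3-byte char #7 = E1 B5 B3.
Leading byte 0xE1 = 11100001 matches 1110xxxx → 3-byte sequence.
Byte 1: 0xE1 = 11100001, payload 0001 (4 bits).
Byte 2: 0xB5 = 10110101 (10xxxxxx ✓), payload 110101.
Byte 3: 0xB3 = 10110011 (10xxxxxx ✓), payload 110011.
Concatenate: 0001110101110011 = 0x1D73 (16 bits → U+1D73).

U+1D73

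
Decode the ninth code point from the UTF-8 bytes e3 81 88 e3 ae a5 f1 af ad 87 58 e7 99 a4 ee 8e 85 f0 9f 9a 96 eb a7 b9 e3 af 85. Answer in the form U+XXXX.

U+3BC5

Offset 0: leading byte 0xE3 = 11100011 → 3-byte char #1 = E3 81 88.
Offset 3: leading byte 0xE3 = 11100011 → 3-byte char #2 = E3 AE A5.
Offset 6: leading byte 0xF1 = 11110001 → 4-byte char #3 = F1 AF AD 87.
Offset 10: leading byte 0x58 = 01011000 → 1-byte char #4 = 58.
Offset 11: leading byte 0xE7 = 11100111 → 3-byte char #5 = E7 99 A4.
Offset 14: leading byte 0xEE = 11101110 → 3-byte char #6 = EE 8E 85.
Offset 17: leading byte 0xF0 = 11110000 → 4-byte char #7 = F0 9F 9A 96.
Offset 21: leading byte 0xEB = 11101011 → 3-byte char #8 = EB A7 B9.
Offset 24: leading byte 0xE3 = 11100011 → 3-byte char #9 = E3 AF 85.
Leading byte 0xE3 = 11100011 matches 1110xxxx → 3-byte sequence.
Byte 1: 0xE3 = 11100011, payload 0011 (4 bits).
Byte 2: 0xAF = 10101111 (10xxxxxx ✓), payload 101111.
Byte 3: 0x85 = 10000101 (10xxxxxx ✓), payload 000101.
Concatenate: 0011101111000101 = 0x3BC5 (16 bits → U+3BC5).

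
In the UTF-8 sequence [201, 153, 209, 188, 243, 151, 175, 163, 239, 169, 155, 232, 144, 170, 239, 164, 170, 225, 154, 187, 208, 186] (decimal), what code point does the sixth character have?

Offset 0: leading byte 0xC9 = 11001001 → 2-byte char #1 = C9 99.
Offset 2: leading byte 0xD1 = 11010001 → 2-byte char #2 = D1 BC.
Offset 4: leading byte 0xF3 = 11110011 → 4-byte char #3 = F3 97 AF A3.
Offset 8: leading byte 0xEF = 11101111 → 3-byte char #4 = EF A9 9B.
Offset 11: leading byte 0xE8 = 11101000 → 3-byte char #5 = E8 90 AA.
Offset 14: leading byte 0xEF = 11101111 → 3-byte char #6 = EF A4 AA.
Leading byte 0xEF = 11101111 matches 1110xxxx → 3-byte sequence.
Byte 1: 0xEF = 11101111, payload 1111 (4 bits).
Byte 2: 0xA4 = 10100100 (10xxxxxx ✓), payload 100100.
Byte 3: 0xAA = 10101010 (10xxxxxx ✓), payload 101010.
Concatenate: 1111100100101010 = 0xF92A (16 bits → U+F92A).

U+F92A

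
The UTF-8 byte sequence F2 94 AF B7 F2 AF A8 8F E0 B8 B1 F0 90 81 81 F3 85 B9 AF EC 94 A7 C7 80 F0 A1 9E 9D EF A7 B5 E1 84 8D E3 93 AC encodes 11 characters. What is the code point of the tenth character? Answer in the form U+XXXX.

Offset 0: leading byte 0xF2 = 11110010 → 4-byte char #1 = F2 94 AF B7.
Offset 4: leading byte 0xF2 = 11110010 → 4-byte char #2 = F2 AF A8 8F.
Offset 8: leading byte 0xE0 = 11100000 → 3-byte char #3 = E0 B8 B1.
Offset 11: leading byte 0xF0 = 11110000 → 4-byte char #4 = F0 90 81 81.
Offset 15: leading byte 0xF3 = 11110011 → 4-byte char #5 = F3 85 B9 AF.
Offset 19: leading byte 0xEC = 11101100 → 3-byte char #6 = EC 94 A7.
Offset 22: leading byte 0xC7 = 11000111 → 2-byte char #7 = C7 80.
Offset 24: leading byte 0xF0 = 11110000 → 4-byte char #8 = F0 A1 9E 9D.
Offset 28: leading byte 0xEF = 11101111 → 3-byte char #9 = EF A7 B5.
Offset 31: leading byte 0xE1 = 11100001 → 3-byte char #10 = E1 84 8D.
Leading byte 0xE1 = 11100001 matches 1110xxxx → 3-byte sequence.
Byte 1: 0xE1 = 11100001, payload 0001 (4 bits).
Byte 2: 0x84 = 10000100 (10xxxxxx ✓), payload 000100.
Byte 3: 0x8D = 10001101 (10xxxxxx ✓), payload 001101.
Concatenate: 0001000100001101 = 0x110D (16 bits → U+110D).

U+110D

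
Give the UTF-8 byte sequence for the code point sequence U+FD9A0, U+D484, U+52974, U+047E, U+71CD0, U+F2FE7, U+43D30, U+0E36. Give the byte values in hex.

F3 BD A6 A0 ED 92 84 F1 92 A5 B4 D1 BE F1 B1 B3 90 F3 B2 BF A7 F1 83 B4 B0 E0 B8 B6

U+FD9A0: 4-byte form → F3 BD A6 A0.
U+D484: 3-byte form → ED 92 84.
U+52974: 4-byte form → F1 92 A5 B4.
U+047E: 2-byte form → D1 BE.
U+71CD0: 4-byte form → F1 B1 B3 90.
U+F2FE7: 4-byte form → F3 B2 BF A7.
U+43D30: 4-byte form → F1 83 B4 B0.
U+0E36: 3-byte form → E0 B8 B6.
Concatenated (28 bytes): F3 BD A6 A0 ED 92 84 F1 92 A5 B4 D1 BE F1 B1 B3 90 F3 B2 BF A7 F1 83 B4 B0 E0 B8 B6.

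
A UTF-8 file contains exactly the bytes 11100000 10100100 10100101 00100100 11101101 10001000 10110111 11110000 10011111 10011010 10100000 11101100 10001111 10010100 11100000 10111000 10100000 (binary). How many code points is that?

Byte at offset 0: 0xE0 = 11100000 → 3-byte char (#1). Advance 3.
Byte at offset 3: 0x24 = 00100100 → 1-byte char (#2). Advance 1.
Byte at offset 4: 0xED = 11101101 → 3-byte char (#3). Advance 3.
Byte at offset 7: 0xF0 = 11110000 → 4-byte char (#4). Advance 4.
Byte at offset 11: 0xEC = 11101100 → 3-byte char (#5). Advance 3.
Byte at offset 14: 0xE0 = 11100000 → 3-byte char (#6). Advance 3.
Reached end at offset 17 after 6 code points.

6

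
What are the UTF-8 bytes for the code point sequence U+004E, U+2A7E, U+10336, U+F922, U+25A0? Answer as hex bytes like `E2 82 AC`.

4E E2 A9 BE F0 90 8C B6 EF A4 A2 E2 96 A0

U+004E: 1-byte form → 4E.
U+2A7E: 3-byte form → E2 A9 BE.
U+10336: 4-byte form → F0 90 8C B6.
U+F922: 3-byte form → EF A4 A2.
U+25A0: 3-byte form → E2 96 A0.
Concatenated (14 bytes): 4E E2 A9 BE F0 90 8C B6 EF A4 A2 E2 96 A0.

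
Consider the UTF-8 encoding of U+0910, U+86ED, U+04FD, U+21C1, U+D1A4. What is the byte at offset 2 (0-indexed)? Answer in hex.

0x90

U+0910 → 3-byte form E0 A4 90 at offsets 0–2.
Offset 2 falls in char 1's range; it's byte 3 of E0 A4 90 = 0x90.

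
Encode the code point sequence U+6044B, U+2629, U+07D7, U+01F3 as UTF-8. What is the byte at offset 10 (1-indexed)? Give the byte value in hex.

0xC7

1-indexed offset 10 is 0-indexed offset 9.
U+6044B → 4-byte form F1 A0 91 8B at offsets 0–3.
U+2629 → 3-byte form E2 98 A9 at offsets 4–6.
U+07D7 → 2-byte form DF 97 at offsets 7–8.
U+01F3 → 2-byte form C7 B3 at offsets 9–10.
Offset 9 falls in char 4's range; it's byte 1 of C7 B3 = 0xC7.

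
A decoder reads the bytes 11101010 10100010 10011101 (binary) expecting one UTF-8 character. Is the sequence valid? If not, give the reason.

valid

Leading byte 0xEA = 11101010 → 3-byte form.
Continuation bytes 0xA2=10100010, 0x9D=10011101 all match 10xxxxxx.
Decoded value 0xA89D is ≥ 0x800 (shortest form) and not a surrogate.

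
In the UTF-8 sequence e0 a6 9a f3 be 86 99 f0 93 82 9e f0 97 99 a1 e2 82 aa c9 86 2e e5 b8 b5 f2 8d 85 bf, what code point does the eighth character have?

U+5E35

Offset 0: leading byte 0xE0 = 11100000 → 3-byte char #1 = E0 A6 9A.
Offset 3: leading byte 0xF3 = 11110011 → 4-byte char #2 = F3 BE 86 99.
Offset 7: leading byte 0xF0 = 11110000 → 4-byte char #3 = F0 93 82 9E.
Offset 11: leading byte 0xF0 = 11110000 → 4-byte char #4 = F0 97 99 A1.
Offset 15: leading byte 0xE2 = 11100010 → 3-byte char #5 = E2 82 AA.
Offset 18: leading byte 0xC9 = 11001001 → 2-byte char #6 = C9 86.
Offset 20: leading byte 0x2E = 00101110 → 1-byte char #7 = 2E.
Offset 21: leading byte 0xE5 = 11100101 → 3-byte char #8 = E5 B8 B5.
Leading byte 0xE5 = 11100101 matches 1110xxxx → 3-byte sequence.
Byte 1: 0xE5 = 11100101, payload 0101 (4 bits).
Byte 2: 0xB8 = 10111000 (10xxxxxx ✓), payload 111000.
Byte 3: 0xB5 = 10110101 (10xxxxxx ✓), payload 110101.
Concatenate: 0101111000110101 = 0x5E35 (16 bits → U+5E35).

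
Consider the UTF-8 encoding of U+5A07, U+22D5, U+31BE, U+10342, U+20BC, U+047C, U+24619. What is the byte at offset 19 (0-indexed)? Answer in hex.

U+5A07 → 3-byte form E5 A8 87 at offsets 0–2.
U+22D5 → 3-byte form E2 8B 95 at offsets 3–5.
U+31BE → 3-byte form E3 86 BE at offsets 6–8.
U+10342 → 4-byte form F0 90 8D 82 at offsets 9–12.
U+20BC → 3-byte form E2 82 BC at offsets 13–15.
U+047C → 2-byte form D1 BC at offsets 16–17.
U+24619 → 4-byte form F0 A4 98 99 at offsets 18–21.
Offset 19 falls in char 7's range; it's byte 2 of F0 A4 98 99 = 0xA4.

0xA4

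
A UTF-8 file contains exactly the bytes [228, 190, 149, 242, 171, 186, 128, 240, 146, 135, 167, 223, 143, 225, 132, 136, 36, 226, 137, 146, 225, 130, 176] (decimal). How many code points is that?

8

Byte at offset 0: 0xE4 = 11100100 → 3-byte char (#1). Advance 3.
Byte at offset 3: 0xF2 = 11110010 → 4-byte char (#2). Advance 4.
Byte at offset 7: 0xF0 = 11110000 → 4-byte char (#3). Advance 4.
Byte at offset 11: 0xDF = 11011111 → 2-byte char (#4). Advance 2.
Byte at offset 13: 0xE1 = 11100001 → 3-byte char (#5). Advance 3.
Byte at offset 16: 0x24 = 00100100 → 1-byte char (#6). Advance 1.
Byte at offset 17: 0xE2 = 11100010 → 3-byte char (#7). Advance 3.
Byte at offset 20: 0xE1 = 11100001 → 3-byte char (#8). Advance 3.
Reached end at offset 23 after 8 code points.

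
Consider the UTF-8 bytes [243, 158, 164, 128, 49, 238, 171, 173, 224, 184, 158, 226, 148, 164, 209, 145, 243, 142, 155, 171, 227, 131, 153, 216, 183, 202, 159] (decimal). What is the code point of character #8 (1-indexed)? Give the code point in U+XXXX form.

Offset 0: leading byte 0xF3 = 11110011 → 4-byte char #1 = F3 9E A4 80.
Offset 4: leading byte 0x31 = 00110001 → 1-byte char #2 = 31.
Offset 5: leading byte 0xEE = 11101110 → 3-byte char #3 = EE AB AD.
Offset 8: leading byte 0xE0 = 11100000 → 3-byte char #4 = E0 B8 9E.
Offset 11: leading byte 0xE2 = 11100010 → 3-byte char #5 = E2 94 A4.
Offset 14: leading byte 0xD1 = 11010001 → 2-byte char #6 = D1 91.
Offset 16: leading byte 0xF3 = 11110011 → 4-byte char #7 = F3 8E 9B AB.
Offset 20: leading byte 0xE3 = 11100011 → 3-byte char #8 = E3 83 99.
Leading byte 0xE3 = 11100011 matches 1110xxxx → 3-byte sequence.
Byte 1: 0xE3 = 11100011, payload 0011 (4 bits).
Byte 2: 0x83 = 10000011 (10xxxxxx ✓), payload 000011.
Byte 3: 0x99 = 10011001 (10xxxxxx ✓), payload 011001.
Concatenate: 0011000011011001 = 0x30D9 (16 bits → U+30D9).

U+30D9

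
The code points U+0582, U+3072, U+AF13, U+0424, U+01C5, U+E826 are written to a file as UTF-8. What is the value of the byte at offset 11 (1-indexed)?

1-indexed offset 11 is 0-indexed offset 10.
U+0582 → 2-byte form D6 82 at offsets 0–1.
U+3072 → 3-byte form E3 81 B2 at offsets 2–4.
U+AF13 → 3-byte form EA BC 93 at offsets 5–7.
U+0424 → 2-byte form D0 A4 at offsets 8–9.
U+01C5 → 2-byte form C7 85 at offsets 10–11.
Offset 10 falls in char 5's range; it's byte 1 of C7 85 = 0xC7.

0xC7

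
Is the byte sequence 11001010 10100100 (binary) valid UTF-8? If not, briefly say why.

Leading byte 0xCA = 11001010 → 2-byte form.
Continuation bytes 0xA4=10100100 all match 10xxxxxx.
Decoded value 0x2A4 is ≥ 0x80 (shortest form) and not a surrogate.

valid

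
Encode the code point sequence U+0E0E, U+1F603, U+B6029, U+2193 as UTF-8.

U+0E0E: 3-byte form → E0 B8 8E.
U+1F603: 4-byte form → F0 9F 98 83.
U+B6029: 4-byte form → F2 B6 80 A9.
U+2193: 3-byte form → E2 86 93.
Concatenated (14 bytes): E0 B8 8E F0 9F 98 83 F2 B6 80 A9 E2 86 93.

E0 B8 8E F0 9F 98 83 F2 B6 80 A9 E2 86 93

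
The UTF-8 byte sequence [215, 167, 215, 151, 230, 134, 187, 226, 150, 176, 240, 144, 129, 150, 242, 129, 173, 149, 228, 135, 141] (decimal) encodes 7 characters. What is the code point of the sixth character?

Offset 0: leading byte 0xD7 = 11010111 → 2-byte char #1 = D7 A7.
Offset 2: leading byte 0xD7 = 11010111 → 2-byte char #2 = D7 97.
Offset 4: leading byte 0xE6 = 11100110 → 3-byte char #3 = E6 86 BB.
Offset 7: leading byte 0xE2 = 11100010 → 3-byte char #4 = E2 96 B0.
Offset 10: leading byte 0xF0 = 11110000 → 4-byte char #5 = F0 90 81 96.
Offset 14: leading byte 0xF2 = 11110010 → 4-byte char #6 = F2 81 AD 95.
Leading byte 0xF2 = 11110010 matches 11110xxx → 4-byte sequence.
Byte 1: 0xF2 = 11110010, payload 010 (3 bits).
Byte 2: 0x81 = 10000001 (10xxxxxx ✓), payload 000001.
Byte 3: 0xAD = 10101101 (10xxxxxx ✓), payload 101101.
Byte 4: 0x95 = 10010101 (10xxxxxx ✓), payload 010101.
Concatenate: 010000001101101010101 = 0x81B55 (21 bits → U+81B55).

U+81B55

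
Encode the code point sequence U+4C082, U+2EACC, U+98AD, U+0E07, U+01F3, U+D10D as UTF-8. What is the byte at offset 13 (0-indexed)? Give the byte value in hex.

U+4C082 → 4-byte form F1 8C 82 82 at offsets 0–3.
U+2EACC → 4-byte form F0 AE AB 8C at offsets 4–7.
U+98AD → 3-byte form E9 A2 AD at offsets 8–10.
U+0E07 → 3-byte form E0 B8 87 at offsets 11–13.
Offset 13 falls in char 4's range; it's byte 3 of E0 B8 87 = 0x87.

0x87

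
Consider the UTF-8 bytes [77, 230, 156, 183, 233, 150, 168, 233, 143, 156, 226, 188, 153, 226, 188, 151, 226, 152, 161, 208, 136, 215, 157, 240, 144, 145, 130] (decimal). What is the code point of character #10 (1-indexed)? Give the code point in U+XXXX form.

U+10442

Offset 0: leading byte 0x4D = 01001101 → 1-byte char #1 = 4D.
Offset 1: leading byte 0xE6 = 11100110 → 3-byte char #2 = E6 9C B7.
Offset 4: leading byte 0xE9 = 11101001 → 3-byte char #3 = E9 96 A8.
Offset 7: leading byte 0xE9 = 11101001 → 3-byte char #4 = E9 8F 9C.
Offset 10: leading byte 0xE2 = 11100010 → 3-byte char #5 = E2 BC 99.
Offset 13: leading byte 0xE2 = 11100010 → 3-byte char #6 = E2 BC 97.
Offset 16: leading byte 0xE2 = 11100010 → 3-byte char #7 = E2 98 A1.
Offset 19: leading byte 0xD0 = 11010000 → 2-byte char #8 = D0 88.
Offset 21: leading byte 0xD7 = 11010111 → 2-byte char #9 = D7 9D.
Offset 23: leading byte 0xF0 = 11110000 → 4-byte char #10 = F0 90 91 82.
Leading byte 0xF0 = 11110000 matches 11110xxx → 4-byte sequence.
Byte 1: 0xF0 = 11110000, payload 000 (3 bits).
Byte 2: 0x90 = 10010000 (10xxxxxx ✓), payload 010000.
Byte 3: 0x91 = 10010001 (10xxxxxx ✓), payload 010001.
Byte 4: 0x82 = 10000010 (10xxxxxx ✓), payload 000010.
Concatenate: 000010000010001000010 = 0x10442 (21 bits → U+10442).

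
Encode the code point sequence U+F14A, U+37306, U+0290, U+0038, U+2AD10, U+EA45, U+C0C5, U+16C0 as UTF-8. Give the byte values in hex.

U+F14A: 3-byte form → EF 85 8A.
U+37306: 4-byte form → F0 B7 8C 86.
U+0290: 2-byte form → CA 90.
U+0038: 1-byte form → 38.
U+2AD10: 4-byte form → F0 AA B4 90.
U+EA45: 3-byte form → EE A9 85.
U+C0C5: 3-byte form → EC 83 85.
U+16C0: 3-byte form → E1 9B 80.
Concatenated (23 bytes): EF 85 8A F0 B7 8C 86 CA 90 38 F0 AA B4 90 EE A9 85 EC 83 85 E1 9B 80.

EF 85 8A F0 B7 8C 86 CA 90 38 F0 AA B4 90 EE A9 85 EC 83 85 E1 9B 80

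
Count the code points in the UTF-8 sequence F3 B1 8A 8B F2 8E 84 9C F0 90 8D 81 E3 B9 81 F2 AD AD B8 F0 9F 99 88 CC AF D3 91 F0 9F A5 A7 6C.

10

Byte at offset 0: 0xF3 = 11110011 → 4-byte char (#1). Advance 4.
Byte at offset 4: 0xF2 = 11110010 → 4-byte char (#2). Advance 4.
Byte at offset 8: 0xF0 = 11110000 → 4-byte char (#3). Advance 4.
Byte at offset 12: 0xE3 = 11100011 → 3-byte char (#4). Advance 3.
Byte at offset 15: 0xF2 = 11110010 → 4-byte char (#5). Advance 4.
Byte at offset 19: 0xF0 = 11110000 → 4-byte char (#6). Advance 4.
Byte at offset 23: 0xCC = 11001100 → 2-byte char (#7). Advance 2.
Byte at offset 25: 0xD3 = 11010011 → 2-byte char (#8). Advance 2.
Byte at offset 27: 0xF0 = 11110000 → 4-byte char (#9). Advance 4.
Byte at offset 31: 0x6C = 01101100 → 1-byte char (#10). Advance 1.
Reached end at offset 32 after 10 code points.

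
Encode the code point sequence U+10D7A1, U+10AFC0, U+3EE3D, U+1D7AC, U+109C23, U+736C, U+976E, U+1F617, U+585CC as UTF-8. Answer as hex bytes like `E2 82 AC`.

U+10D7A1: 4-byte form → F4 8D 9E A1.
U+10AFC0: 4-byte form → F4 8A BF 80.
U+3EE3D: 4-byte form → F0 BE B8 BD.
U+1D7AC: 4-byte form → F0 9D 9E AC.
U+109C23: 4-byte form → F4 89 B0 A3.
U+736C: 3-byte form → E7 8D AC.
U+976E: 3-byte form → E9 9D AE.
U+1F617: 4-byte form → F0 9F 98 97.
U+585CC: 4-byte form → F1 98 97 8C.
Concatenated (34 bytes): F4 8D 9E A1 F4 8A BF 80 F0 BE B8 BD F0 9D 9E AC F4 89 B0 A3 E7 8D AC E9 9D AE F0 9F 98 97 F1 98 97 8C.

F4 8D 9E A1 F4 8A BF 80 F0 BE B8 BD F0 9D 9E AC F4 89 B0 A3 E7 8D AC E9 9D AE F0 9F 98 97 F1 98 97 8C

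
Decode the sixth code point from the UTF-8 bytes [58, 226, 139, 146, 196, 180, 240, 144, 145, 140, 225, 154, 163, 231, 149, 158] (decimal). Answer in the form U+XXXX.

Offset 0: leading byte 0x3A = 00111010 → 1-byte char #1 = 3A.
Offset 1: leading byte 0xE2 = 11100010 → 3-byte char #2 = E2 8B 92.
Offset 4: leading byte 0xC4 = 11000100 → 2-byte char #3 = C4 B4.
Offset 6: leading byte 0xF0 = 11110000 → 4-byte char #4 = F0 90 91 8C.
Offset 10: leading byte 0xE1 = 11100001 → 3-byte char #5 = E1 9A A3.
Offset 13: leading byte 0xE7 = 11100111 → 3-byte char #6 = E7 95 9E.
Leading byte 0xE7 = 11100111 matches 1110xxxx → 3-byte sequence.
Byte 1: 0xE7 = 11100111, payload 0111 (4 bits).
Byte 2: 0x95 = 10010101 (10xxxxxx ✓), payload 010101.
Byte 3: 0x9E = 10011110 (10xxxxxx ✓), payload 011110.
Concatenate: 0111010101011110 = 0x755E (16 bits → U+755E).

U+755E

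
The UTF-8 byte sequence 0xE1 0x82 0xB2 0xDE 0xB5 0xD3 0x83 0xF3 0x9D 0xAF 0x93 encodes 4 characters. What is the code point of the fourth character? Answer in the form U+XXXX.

U+DDBD3

Offset 0: leading byte 0xE1 = 11100001 → 3-byte char #1 = E1 82 B2.
Offset 3: leading byte 0xDE = 11011110 → 2-byte char #2 = DE B5.
Offset 5: leading byte 0xD3 = 11010011 → 2-byte char #3 = D3 83.
Offset 7: leading byte 0xF3 = 11110011 → 4-byte char #4 = F3 9D AF 93.
Leading byte 0xF3 = 11110011 matches 11110xxx → 4-byte sequence.
Byte 1: 0xF3 = 11110011, payload 011 (3 bits).
Byte 2: 0x9D = 10011101 (10xxxxxx ✓), payload 011101.
Byte 3: 0xAF = 10101111 (10xxxxxx ✓), payload 101111.
Byte 4: 0x93 = 10010011 (10xxxxxx ✓), payload 010011.
Concatenate: 011011101101111010011 = 0xDDBD3 (21 bits → U+DDBD3).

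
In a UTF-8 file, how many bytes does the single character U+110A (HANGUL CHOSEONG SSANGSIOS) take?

3

U+110A = 0x110A. UTF-8 uses 1 byte below 0x80, 2 below 0x800, 3 below 0x10000, 4 up to 0x10FFFF. 0x110A is in U+0800–U+FFFF → 3 bytes.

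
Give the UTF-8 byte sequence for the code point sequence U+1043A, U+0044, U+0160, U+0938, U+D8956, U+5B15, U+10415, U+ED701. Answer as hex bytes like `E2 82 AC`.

F0 90 90 BA 44 C5 A0 E0 A4 B8 F3 98 A5 96 E5 AC 95 F0 90 90 95 F3 AD 9C 81

U+1043A: 4-byte form → F0 90 90 BA.
U+0044: 1-byte form → 44.
U+0160: 2-byte form → C5 A0.
U+0938: 3-byte form → E0 A4 B8.
U+D8956: 4-byte form → F3 98 A5 96.
U+5B15: 3-byte form → E5 AC 95.
U+10415: 4-byte form → F0 90 90 95.
U+ED701: 4-byte form → F3 AD 9C 81.
Concatenated (25 bytes): F0 90 90 BA 44 C5 A0 E0 A4 B8 F3 98 A5 96 E5 AC 95 F0 90 90 95 F3 AD 9C 81.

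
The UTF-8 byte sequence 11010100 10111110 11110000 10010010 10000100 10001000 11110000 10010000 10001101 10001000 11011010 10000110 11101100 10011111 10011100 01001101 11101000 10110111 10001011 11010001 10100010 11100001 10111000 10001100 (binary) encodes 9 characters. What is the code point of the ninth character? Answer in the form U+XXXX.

Offset 0: leading byte 0xD4 = 11010100 → 2-byte char #1 = D4 BE.
Offset 2: leading byte 0xF0 = 11110000 → 4-byte char #2 = F0 92 84 88.
Offset 6: leading byte 0xF0 = 11110000 → 4-byte char #3 = F0 90 8D 88.
Offset 10: leading byte 0xDA = 11011010 → 2-byte char #4 = DA 86.
Offset 12: leading byte 0xEC = 11101100 → 3-byte char #5 = EC 9F 9C.
Offset 15: leading byte 0x4D = 01001101 → 1-byte char #6 = 4D.
Offset 16: leading byte 0xE8 = 11101000 → 3-byte char #7 = E8 B7 8B.
Offset 19: leading byte 0xD1 = 11010001 → 2-byte char #8 = D1 A2.
Offset 21: leading byte 0xE1 = 11100001 → 3-byte char #9 = E1 B8 8C.
Leading byte 0xE1 = 11100001 matches 1110xxxx → 3-byte sequence.
Byte 1: 0xE1 = 11100001, payload 0001 (4 bits).
Byte 2: 0xB8 = 10111000 (10xxxxxx ✓), payload 111000.
Byte 3: 0x8C = 10001100 (10xxxxxx ✓), payload 001100.
Concatenate: 0001111000001100 = 0x1E0C (16 bits → U+1E0C).

U+1E0C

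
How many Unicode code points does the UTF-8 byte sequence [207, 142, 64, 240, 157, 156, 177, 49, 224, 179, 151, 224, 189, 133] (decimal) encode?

Byte at offset 0: 0xCF = 11001111 → 2-byte char (#1). Advance 2.
Byte at offset 2: 0x40 = 01000000 → 1-byte char (#2). Advance 1.
Byte at offset 3: 0xF0 = 11110000 → 4-byte char (#3). Advance 4.
Byte at offset 7: 0x31 = 00110001 → 1-byte char (#4). Advance 1.
Byte at offset 8: 0xE0 = 11100000 → 3-byte char (#5). Advance 3.
Byte at offset 11: 0xE0 = 11100000 → 3-byte char (#6). Advance 3.
Reached end at offset 14 after 6 code points.

6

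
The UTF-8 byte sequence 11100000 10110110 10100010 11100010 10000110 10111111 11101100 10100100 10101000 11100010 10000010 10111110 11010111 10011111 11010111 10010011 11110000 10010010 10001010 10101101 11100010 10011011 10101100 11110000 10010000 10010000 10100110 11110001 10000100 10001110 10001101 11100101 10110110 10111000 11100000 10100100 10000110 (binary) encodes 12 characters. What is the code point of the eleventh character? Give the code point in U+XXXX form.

Offset 0: leading byte 0xE0 = 11100000 → 3-byte char #1 = E0 B6 A2.
Offset 3: leading byte 0xE2 = 11100010 → 3-byte char #2 = E2 86 BF.
Offset 6: leading byte 0xEC = 11101100 → 3-byte char #3 = EC A4 A8.
Offset 9: leading byte 0xE2 = 11100010 → 3-byte char #4 = E2 82 BE.
Offset 12: leading byte 0xD7 = 11010111 → 2-byte char #5 = D7 9F.
Offset 14: leading byte 0xD7 = 11010111 → 2-byte char #6 = D7 93.
Offset 16: leading byte 0xF0 = 11110000 → 4-byte char #7 = F0 92 8A AD.
Offset 20: leading byte 0xE2 = 11100010 → 3-byte char #8 = E2 9B AC.
Offset 23: leading byte 0xF0 = 11110000 → 4-byte char #9 = F0 90 90 A6.
Offset 27: leading byte 0xF1 = 11110001 → 4-byte char #10 = F1 84 8E 8D.
Offset 31: leading byte 0xE5 = 11100101 → 3-byte char #11 = E5 B6 B8.
Leading byte 0xE5 = 11100101 matches 1110xxxx → 3-byte sequence.
Byte 1: 0xE5 = 11100101, payload 0101 (4 bits).
Byte 2: 0xB6 = 10110110 (10xxxxxx ✓), payload 110110.
Byte 3: 0xB8 = 10111000 (10xxxxxx ✓), payload 111000.
Concatenate: 0101110110111000 = 0x5DB8 (16 bits → U+5DB8).

U+5DB8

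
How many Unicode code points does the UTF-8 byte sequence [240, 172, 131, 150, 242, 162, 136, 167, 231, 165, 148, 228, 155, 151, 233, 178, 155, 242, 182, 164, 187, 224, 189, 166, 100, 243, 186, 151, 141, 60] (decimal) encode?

10

Byte at offset 0: 0xF0 = 11110000 → 4-byte char (#1). Advance 4.
Byte at offset 4: 0xF2 = 11110010 → 4-byte char (#2). Advance 4.
Byte at offset 8: 0xE7 = 11100111 → 3-byte char (#3). Advance 3.
Byte at offset 11: 0xE4 = 11100100 → 3-byte char (#4). Advance 3.
Byte at offset 14: 0xE9 = 11101001 → 3-byte char (#5). Advance 3.
Byte at offset 17: 0xF2 = 11110010 → 4-byte char (#6). Advance 4.
Byte at offset 21: 0xE0 = 11100000 → 3-byte char (#7). Advance 3.
Byte at offset 24: 0x64 = 01100100 → 1-byte char (#8). Advance 1.
Byte at offset 25: 0xF3 = 11110011 → 4-byte char (#9). Advance 4.
Byte at offset 29: 0x3C = 00111100 → 1-byte char (#10). Advance 1.
Reached end at offset 30 after 10 code points.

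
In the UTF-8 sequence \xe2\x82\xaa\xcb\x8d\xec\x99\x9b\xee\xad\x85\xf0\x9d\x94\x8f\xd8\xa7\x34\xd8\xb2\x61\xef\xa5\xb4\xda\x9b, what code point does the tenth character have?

U+F974

Offset 0: leading byte 0xE2 = 11100010 → 3-byte char #1 = E2 82 AA.
Offset 3: leading byte 0xCB = 11001011 → 2-byte char #2 = CB 8D.
Offset 5: leading byte 0xEC = 11101100 → 3-byte char #3 = EC 99 9B.
Offset 8: leading byte 0xEE = 11101110 → 3-byte char #4 = EE AD 85.
Offset 11: leading byte 0xF0 = 11110000 → 4-byte char #5 = F0 9D 94 8F.
Offset 15: leading byte 0xD8 = 11011000 → 2-byte char #6 = D8 A7.
Offset 17: leading byte 0x34 = 00110100 → 1-byte char #7 = 34.
Offset 18: leading byte 0xD8 = 11011000 → 2-byte char #8 = D8 B2.
Offset 20: leading byte 0x61 = 01100001 → 1-byte char #9 = 61.
Offset 21: leading byte 0xEF = 11101111 → 3-byte char #10 = EF A5 B4.
Leading byte 0xEF = 11101111 matches 1110xxxx → 3-byte sequence.
Byte 1: 0xEF = 11101111, payload 1111 (4 bits).
Byte 2: 0xA5 = 10100101 (10xxxxxx ✓), payload 100101.
Byte 3: 0xB4 = 10110100 (10xxxxxx ✓), payload 110100.
Concatenate: 1111100101110100 = 0xF974 (16 bits → U+F974).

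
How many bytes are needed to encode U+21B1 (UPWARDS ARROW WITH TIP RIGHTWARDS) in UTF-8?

U+21B1 = 0x21B1. UTF-8 uses 1 byte below 0x80, 2 below 0x800, 3 below 0x10000, 4 up to 0x10FFFF. 0x21B1 is in U+0800–U+FFFF → 3 bytes.

3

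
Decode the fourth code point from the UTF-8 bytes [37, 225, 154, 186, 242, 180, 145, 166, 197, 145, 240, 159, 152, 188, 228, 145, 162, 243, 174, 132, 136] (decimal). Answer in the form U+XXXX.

Offset 0: leading byte 0x25 = 00100101 → 1-byte char #1 = 25.
Offset 1: leading byte 0xE1 = 11100001 → 3-byte char #2 = E1 9A BA.
Offset 4: leading byte 0xF2 = 11110010 → 4-byte char #3 = F2 B4 91 A6.
Offset 8: leading byte 0xC5 = 11000101 → 2-byte char #4 = C5 91.
Leading byte 0xC5 = 11000101 matches 110xxxxx → 2-byte sequence.
Byte 1: 0xC5 = 11000101, payload 00101 (5 bits).
Byte 2: 0x91 = 10010001 (10xxxxxx ✓), payload 010001.
Concatenate: 00101010001 = 0x151 (11 bits → U+0151).

U+0151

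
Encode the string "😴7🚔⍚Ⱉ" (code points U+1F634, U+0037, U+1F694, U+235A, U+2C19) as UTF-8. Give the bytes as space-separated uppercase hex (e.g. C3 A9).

U+1F634: 4-byte form → F0 9F 98 B4.
U+0037: 1-byte form → 37.
U+1F694: 4-byte form → F0 9F 9A 94.
U+235A: 3-byte form → E2 8D 9A.
U+2C19: 3-byte form → E2 B0 99.
Concatenated (15 bytes): F0 9F 98 B4 37 F0 9F 9A 94 E2 8D 9A E2 B0 99.

F0 9F 98 B4 37 F0 9F 9A 94 E2 8D 9A E2 B0 99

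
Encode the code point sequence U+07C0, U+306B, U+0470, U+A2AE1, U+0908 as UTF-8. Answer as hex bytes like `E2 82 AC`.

DF 80 E3 81 AB D1 B0 F2 A2 AB A1 E0 A4 88

U+07C0: 2-byte form → DF 80.
U+306B: 3-byte form → E3 81 AB.
U+0470: 2-byte form → D1 B0.
U+A2AE1: 4-byte form → F2 A2 AB A1.
U+0908: 3-byte form → E0 A4 88.
Concatenated (14 bytes): DF 80 E3 81 AB D1 B0 F2 A2 AB A1 E0 A4 88.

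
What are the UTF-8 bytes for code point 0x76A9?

U+76A9 = 0x76A9 = 30377 decimal. In range U+0800–U+FFFF → 3-byte form: 1110xxxx 10xxxxxx 10xxxxxx.
Binary (16 bits): 0111011010101001.
Split 4+6+6: 0111 | 011010 | 101001.
Byte 1: 11100111 = 0xE7.
Byte 2: 10011010 = 0x9A.
Byte 3: 10101001 = 0xA9.

E7 9A A9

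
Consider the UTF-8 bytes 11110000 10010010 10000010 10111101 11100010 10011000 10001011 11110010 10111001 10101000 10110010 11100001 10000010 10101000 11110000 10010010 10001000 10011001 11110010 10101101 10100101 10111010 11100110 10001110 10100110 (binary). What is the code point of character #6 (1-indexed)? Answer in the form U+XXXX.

Offset 0: leading byte 0xF0 = 11110000 → 4-byte char #1 = F0 92 82 BD.
Offset 4: leading byte 0xE2 = 11100010 → 3-byte char #2 = E2 98 8B.
Offset 7: leading byte 0xF2 = 11110010 → 4-byte char #3 = F2 B9 A8 B2.
Offset 11: leading byte 0xE1 = 11100001 → 3-byte char #4 = E1 82 A8.
Offset 14: leading byte 0xF0 = 11110000 → 4-byte char #5 = F0 92 88 99.
Offset 18: leading byte 0xF2 = 11110010 → 4-byte char #6 = F2 AD A5 BA.
Leading byte 0xF2 = 11110010 matches 11110xxx → 4-byte sequence.
Byte 1: 0xF2 = 11110010, payload 010 (3 bits).
Byte 2: 0xAD = 10101101 (10xxxxxx ✓), payload 101101.
Byte 3: 0xA5 = 10100101 (10xxxxxx ✓), payload 100101.
Byte 4: 0xBA = 10111010 (10xxxxxx ✓), payload 111010.
Concatenate: 010101101100101111010 = 0xAD97A (21 bits → U+AD97A).

U+AD97A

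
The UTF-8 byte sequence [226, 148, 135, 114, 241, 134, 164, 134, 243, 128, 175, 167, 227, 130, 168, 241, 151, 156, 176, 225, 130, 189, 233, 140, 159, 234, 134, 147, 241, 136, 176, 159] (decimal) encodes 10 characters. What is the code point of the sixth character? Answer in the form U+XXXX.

U+57730

Offset 0: leading byte 0xE2 = 11100010 → 3-byte char #1 = E2 94 87.
Offset 3: leading byte 0x72 = 01110010 → 1-byte char #2 = 72.
Offset 4: leading byte 0xF1 = 11110001 → 4-byte char #3 = F1 86 A4 86.
Offset 8: leading byte 0xF3 = 11110011 → 4-byte char #4 = F3 80 AF A7.
Offset 12: leading byte 0xE3 = 11100011 → 3-byte char #5 = E3 82 A8.
Offset 15: leading byte 0xF1 = 11110001 → 4-byte char #6 = F1 97 9C B0.
Leading byte 0xF1 = 11110001 matches 11110xxx → 4-byte sequence.
Byte 1: 0xF1 = 11110001, payload 001 (3 bits).
Byte 2: 0x97 = 10010111 (10xxxxxx ✓), payload 010111.
Byte 3: 0x9C = 10011100 (10xxxxxx ✓), payload 011100.
Byte 4: 0xB0 = 10110000 (10xxxxxx ✓), payload 110000.
Concatenate: 001010111011100110000 = 0x57730 (21 bits → U+57730).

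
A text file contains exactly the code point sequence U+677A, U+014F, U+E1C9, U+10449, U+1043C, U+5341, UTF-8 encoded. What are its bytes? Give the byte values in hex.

E6 9D BA C5 8F EE 87 89 F0 90 91 89 F0 90 90 BC E5 8D 81

U+677A: 3-byte form → E6 9D BA.
U+014F: 2-byte form → C5 8F.
U+E1C9: 3-byte form → EE 87 89.
U+10449: 4-byte form → F0 90 91 89.
U+1043C: 4-byte form → F0 90 90 BC.
U+5341: 3-byte form → E5 8D 81.
Concatenated (19 bytes): E6 9D BA C5 8F EE 87 89 F0 90 91 89 F0 90 90 BC E5 8D 81.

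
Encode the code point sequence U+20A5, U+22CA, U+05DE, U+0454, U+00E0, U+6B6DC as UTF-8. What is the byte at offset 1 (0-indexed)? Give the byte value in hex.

U+20A5 → 3-byte form E2 82 A5 at offsets 0–2.
Offset 1 falls in char 1's range; it's byte 2 of E2 82 A5 = 0x82.

0x82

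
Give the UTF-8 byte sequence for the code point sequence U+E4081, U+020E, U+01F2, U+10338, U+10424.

U+E4081: 4-byte form → F3 A4 82 81.
U+020E: 2-byte form → C8 8E.
U+01F2: 2-byte form → C7 B2.
U+10338: 4-byte form → F0 90 8C B8.
U+10424: 4-byte form → F0 90 90 A4.
Concatenated (16 bytes): F3 A4 82 81 C8 8E C7 B2 F0 90 8C B8 F0 90 90 A4.

F3 A4 82 81 C8 8E C7 B2 F0 90 8C B8 F0 90 90 A4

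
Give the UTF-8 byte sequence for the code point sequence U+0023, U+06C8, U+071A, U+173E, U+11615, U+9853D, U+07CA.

U+0023: 1-byte form → 23.
U+06C8: 2-byte form → DB 88.
U+071A: 2-byte form → DC 9A.
U+173E: 3-byte form → E1 9C BE.
U+11615: 4-byte form → F0 91 98 95.
U+9853D: 4-byte form → F2 98 94 BD.
U+07CA: 2-byte form → DF 8A.
Concatenated (18 bytes): 23 DB 88 DC 9A E1 9C BE F0 91 98 95 F2 98 94 BD DF 8A.

23 DB 88 DC 9A E1 9C BE F0 91 98 95 F2 98 94 BD DF 8A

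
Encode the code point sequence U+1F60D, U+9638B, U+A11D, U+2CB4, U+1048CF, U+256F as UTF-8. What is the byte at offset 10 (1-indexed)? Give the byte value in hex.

0x84

1-indexed offset 10 is 0-indexed offset 9.
U+1F60D → 4-byte form F0 9F 98 8D at offsets 0–3.
U+9638B → 4-byte form F2 96 8E 8B at offsets 4–7.
U+A11D → 3-byte form EA 84 9D at offsets 8–10.
Offset 9 falls in char 3's range; it's byte 2 of EA 84 9D = 0x84.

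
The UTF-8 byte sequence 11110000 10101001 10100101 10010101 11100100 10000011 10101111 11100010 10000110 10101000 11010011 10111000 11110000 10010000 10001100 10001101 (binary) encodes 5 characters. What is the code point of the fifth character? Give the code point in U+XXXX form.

Offset 0: leading byte 0xF0 = 11110000 → 4-byte char #1 = F0 A9 A5 95.
Offset 4: leading byte 0xE4 = 11100100 → 3-byte char #2 = E4 83 AF.
Offset 7: leading byte 0xE2 = 11100010 → 3-byte char #3 = E2 86 A8.
Offset 10: leading byte 0xD3 = 11010011 → 2-byte char #4 = D3 B8.
Offset 12: leading byte 0xF0 = 11110000 → 4-byte char #5 = F0 90 8C 8D.
Leading byte 0xF0 = 11110000 matches 11110xxx → 4-byte sequence.
Byte 1: 0xF0 = 11110000, payload 000 (3 bits).
Byte 2: 0x90 = 10010000 (10xxxxxx ✓), payload 010000.
Byte 3: 0x8C = 10001100 (10xxxxxx ✓), payload 001100.
Byte 4: 0x8D = 10001101 (10xxxxxx ✓), payload 001101.
Concatenate: 000010000001100001101 = 0x1030D (21 bits → U+1030D).

U+1030D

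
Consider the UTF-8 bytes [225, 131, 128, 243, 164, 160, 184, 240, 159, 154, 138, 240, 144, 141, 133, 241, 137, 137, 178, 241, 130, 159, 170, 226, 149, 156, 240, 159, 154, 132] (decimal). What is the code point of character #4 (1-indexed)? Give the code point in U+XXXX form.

Offset 0: leading byte 0xE1 = 11100001 → 3-byte char #1 = E1 83 80.
Offset 3: leading byte 0xF3 = 11110011 → 4-byte char #2 = F3 A4 A0 B8.
Offset 7: leading byte 0xF0 = 11110000 → 4-byte char #3 = F0 9F 9A 8A.
Offset 11: leading byte 0xF0 = 11110000 → 4-byte char #4 = F0 90 8D 85.
Leading byte 0xF0 = 11110000 matches 11110xxx → 4-byte sequence.
Byte 1: 0xF0 = 11110000, payload 000 (3 bits).
Byte 2: 0x90 = 10010000 (10xxxxxx ✓), payload 010000.
Byte 3: 0x8D = 10001101 (10xxxxxx ✓), payload 001101.
Byte 4: 0x85 = 10000101 (10xxxxxx ✓), payload 000101.
Concatenate: 000010000001101000101 = 0x10345 (21 bits → U+10345).

U+10345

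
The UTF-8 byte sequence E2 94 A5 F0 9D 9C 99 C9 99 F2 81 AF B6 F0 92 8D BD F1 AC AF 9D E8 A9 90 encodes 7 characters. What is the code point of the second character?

U+1D719

Offset 0: leading byte 0xE2 = 11100010 → 3-byte char #1 = E2 94 A5.
Offset 3: leading byte 0xF0 = 11110000 → 4-byte char #2 = F0 9D 9C 99.
Leading byte 0xF0 = 11110000 matches 11110xxx → 4-byte sequence.
Byte 1: 0xF0 = 11110000, payload 000 (3 bits).
Byte 2: 0x9D = 10011101 (10xxxxxx ✓), payload 011101.
Byte 3: 0x9C = 10011100 (10xxxxxx ✓), payload 011100.
Byte 4: 0x99 = 10011001 (10xxxxxx ✓), payload 011001.
Concatenate: 000011101011100011001 = 0x1D719 (21 bits → U+1D719).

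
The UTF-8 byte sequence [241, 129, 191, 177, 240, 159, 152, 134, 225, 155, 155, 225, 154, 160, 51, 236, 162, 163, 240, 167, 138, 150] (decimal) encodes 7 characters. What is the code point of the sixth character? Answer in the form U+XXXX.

Offset 0: leading byte 0xF1 = 11110001 → 4-byte char #1 = F1 81 BF B1.
Offset 4: leading byte 0xF0 = 11110000 → 4-byte char #2 = F0 9F 98 86.
Offset 8: leading byte 0xE1 = 11100001 → 3-byte char #3 = E1 9B 9B.
Offset 11: leading byte 0xE1 = 11100001 → 3-byte char #4 = E1 9A A0.
Offset 14: leading byte 0x33 = 00110011 → 1-byte char #5 = 33.
Offset 15: leading byte 0xEC = 11101100 → 3-byte char #6 = EC A2 A3.
Leading byte 0xEC = 11101100 matches 1110xxxx → 3-byte sequence.
Byte 1: 0xEC = 11101100, payload 1100 (4 bits).
Byte 2: 0xA2 = 10100010 (10xxxxxx ✓), payload 100010.
Byte 3: 0xA3 = 10100011 (10xxxxxx ✓), payload 100011.
Concatenate: 1100100010100011 = 0xC8A3 (16 bits → U+C8A3).

U+C8A3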